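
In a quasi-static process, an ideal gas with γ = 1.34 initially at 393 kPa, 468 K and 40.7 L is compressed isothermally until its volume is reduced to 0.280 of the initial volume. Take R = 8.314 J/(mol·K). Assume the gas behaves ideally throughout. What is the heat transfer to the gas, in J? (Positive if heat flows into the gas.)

n = P₁V₁/(RT₁) = 393×40.7/(8.314×468) = 4.11 mol.
Isothermal: T stays 468 K; PV = const ⇒ V₂ = 11.4 L, P₂ = 1400 kPa.
ΔU = 0 (ideal gas, T constant).
W = nRT ln(V₂/V₁) = 4.11×8.314×468×ln(0.280) = -20400 J.
Q = ΔU + W = -20400 J.

-20400 J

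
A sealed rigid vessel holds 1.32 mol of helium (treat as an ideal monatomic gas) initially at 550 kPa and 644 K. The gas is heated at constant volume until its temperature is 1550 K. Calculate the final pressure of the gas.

1320 kPa

V₁ = nRT₁/P₁ = 1.32×8.314×644/550 = 12.9 L.
Isochoric: V stays 12.9 L; P/T = const ⇒ T₂ = 1550 K, P₂ = 1320 kPa.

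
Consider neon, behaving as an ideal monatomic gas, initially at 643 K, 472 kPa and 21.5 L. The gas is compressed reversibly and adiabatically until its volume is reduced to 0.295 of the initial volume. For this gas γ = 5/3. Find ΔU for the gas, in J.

19100 J

n = P₁V₁/(RT₁) = 472×21.5/(8.314×643) = 1.90 mol.
Adiabatic: TV^(γ−1) = const ⇒ T₂ = 643×(3.39)^0.667 = 1450 K; PV^γ = const ⇒ P₂ = 3610 kPa.
For an ideal gas ΔU = nCvΔT with Cv = (3/2)R = 12.5 J/(mol·K).
ΔU = 1.90×12.5×(1450−643) = 19100 J.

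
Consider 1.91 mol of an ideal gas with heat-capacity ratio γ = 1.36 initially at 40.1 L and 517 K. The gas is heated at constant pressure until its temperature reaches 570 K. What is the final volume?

44.2 L

P₁ = nRT₁/V₁ = 1.91×8.314×517/40.1 = 205 kPa.
Isobaric: P stays 205 kPa; V/T = const ⇒ T₂ = 570 K, V₂ = 44.2 L.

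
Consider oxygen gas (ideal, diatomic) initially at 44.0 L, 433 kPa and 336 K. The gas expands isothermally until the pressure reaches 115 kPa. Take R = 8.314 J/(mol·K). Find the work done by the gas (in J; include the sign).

25300 J

n = P₁V₁/(RT₁) = 433×44.0/(8.314×336) = 6.82 mol.
Isothermal: T stays 336 K; PV = const ⇒ V₂ = 166 L, P₂ = 115 kPa.
W = nRT ln(V₂/V₁) = 6.82×8.314×336×ln(3.77) = 25300 J.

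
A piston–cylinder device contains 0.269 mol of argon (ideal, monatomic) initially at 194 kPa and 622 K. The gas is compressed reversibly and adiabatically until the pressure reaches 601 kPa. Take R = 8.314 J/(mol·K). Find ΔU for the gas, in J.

V₁ = nRT₁/P₁ = 0.269×8.314×622/194 = 7.17 L.
Adiabatic: T₂/T₁ = (P₂/P₁)^((γ−1)/γ) ⇒ T₂ = 622×(3.10)^0.400 = 978 K; V₂ = 3.64 L.
For an ideal gas ΔU = nCvΔT with Cv = (3/2)R = 12.5 J/(mol·K).
ΔU = 0.269×12.5×(978−622) = 1190 J.

1190 J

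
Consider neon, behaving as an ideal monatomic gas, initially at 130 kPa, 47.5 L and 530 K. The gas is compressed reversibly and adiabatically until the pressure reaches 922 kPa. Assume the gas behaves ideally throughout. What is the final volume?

14.7 L

Adiabatic: T₂/T₁ = (P₂/P₁)^((γ−1)/γ) ⇒ T₂ = 530×(7.09)^0.400 = 1160 K; V₂ = 14.7 L.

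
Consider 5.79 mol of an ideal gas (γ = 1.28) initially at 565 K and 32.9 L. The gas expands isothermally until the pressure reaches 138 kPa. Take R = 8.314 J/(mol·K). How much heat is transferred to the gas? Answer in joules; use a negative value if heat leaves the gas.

P₁ = nRT₁/V₁ = 5.79×8.314×565/32.9 = 827 kPa.
Isothermal: T stays 565 K; PV = const ⇒ V₂ = 197 L, P₂ = 138 kPa.
ΔU = 0 (ideal gas, T constant).
W = nRT ln(V₂/V₁) = 5.79×8.314×565×ln(5.99) = 48700 J.
Q = ΔU + W = 48700 J.

48700 J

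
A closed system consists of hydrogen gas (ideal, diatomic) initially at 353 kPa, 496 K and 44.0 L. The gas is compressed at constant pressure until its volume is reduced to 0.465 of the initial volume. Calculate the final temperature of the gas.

Isobaric: P stays 353 kPa; V/T = const ⇒ T₂ = 231 K, V₂ = 20.5 L.

231 K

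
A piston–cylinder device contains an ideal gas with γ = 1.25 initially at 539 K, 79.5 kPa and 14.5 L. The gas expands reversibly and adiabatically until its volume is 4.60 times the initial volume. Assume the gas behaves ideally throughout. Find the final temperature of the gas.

368 K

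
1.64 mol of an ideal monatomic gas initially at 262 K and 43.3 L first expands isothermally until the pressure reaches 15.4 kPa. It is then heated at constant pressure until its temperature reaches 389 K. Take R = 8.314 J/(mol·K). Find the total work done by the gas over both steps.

7730 J

P₁ = nRT₁/V₁ = 1.64×8.314×262/43.3 = 82.5 kPa.
Step 1 — Isothermal: T stays 262 K; PV = const ⇒ V₂ = 232 L, P₂ = 15.4 kPa.
ΔU = 0 (ideal gas, T constant).
W = nRT ln(V₂/V₁) = 1.64×8.314×262×ln(5.36) = 6000 J.
Q = ΔU + W = 6000 J.
State after step 1: P = 15.4 kPa, V = 232 L, T = 262 K.
Step 2 — Isobaric: P stays 15.4 kPa; V/T = const ⇒ T₂ = 389 K, V₂ = 344 L.
W = PΔV = 15.4×(344−232) kPa·L = 1730 J.
ΔU = nCvΔT = 1.64×12.5×(389−262) = 2600 J.
Q = ΔU + W = nCpΔT = 4330 J.
Net over both steps: W = 7730 J, Q = 10300 J, ΔU = 2600 J.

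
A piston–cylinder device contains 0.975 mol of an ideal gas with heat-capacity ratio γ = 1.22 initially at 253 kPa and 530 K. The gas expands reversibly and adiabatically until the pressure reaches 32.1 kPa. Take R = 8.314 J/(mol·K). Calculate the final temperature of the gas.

365 K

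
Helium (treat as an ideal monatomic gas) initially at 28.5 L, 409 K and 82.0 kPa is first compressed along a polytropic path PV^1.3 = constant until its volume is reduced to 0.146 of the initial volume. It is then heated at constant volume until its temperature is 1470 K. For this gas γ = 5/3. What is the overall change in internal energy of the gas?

n = P₁V₁/(RT₁) = 82.0×28.5/(8.314×409) = 0.687 mol.
Step 1 — Polytropic n=1.3: T₂ = T₁(V₁/V₂)^(n−1) = 409×(6.85)^0.30 = 728 K; P₂ = P₁(V₁/V₂)^n = 1000 kPa.
W = (P₁V₁−P₂V₂)/(n−1) = (82.0×28.5−1000×4.16)/0.30 = -6080 J.
ΔU = nCvΔT = 0.687×12.5×(728−409) = 2740 J.
Q = ΔU + W = -3350 J.
State after step 1: P = 1000 kPa, V = 4.16 L, T = 728 K.
Step 2 — Isochoric: V stays 4.16 L; P/T = const ⇒ T₂ = 1470 K, P₂ = 2020 kPa.
W = 0 (no volume change).
ΔU = nCvΔT = 0.687×12.5×(1470−728) = 6360 J.
Q = ΔU = 6360 J.
Net over both steps: W = -6080 J, Q = 3010 J, ΔU = 9090 J.

9090 J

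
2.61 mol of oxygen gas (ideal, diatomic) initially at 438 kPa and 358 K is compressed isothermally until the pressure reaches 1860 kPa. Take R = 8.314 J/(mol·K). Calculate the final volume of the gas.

4.18 L

V₁ = nRT₁/P₁ = 2.61×8.314×358/438 = 17.7 L.
Isothermal: T stays 358 K; PV = const ⇒ V₂ = 4.18 L, P₂ = 1860 kPa.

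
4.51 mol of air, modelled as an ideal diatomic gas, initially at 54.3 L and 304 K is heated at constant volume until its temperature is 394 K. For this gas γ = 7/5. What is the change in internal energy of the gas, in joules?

8440 J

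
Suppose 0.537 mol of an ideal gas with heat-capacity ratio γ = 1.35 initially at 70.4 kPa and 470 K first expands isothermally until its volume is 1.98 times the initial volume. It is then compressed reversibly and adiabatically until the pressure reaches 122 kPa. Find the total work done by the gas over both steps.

V₁ = nRT₁/P₁ = 0.537×8.314×470/70.4 = 29.8 L.
Step 1 — Isothermal: T stays 470 K; PV = const ⇒ V₂ = 59.0 L, P₂ = 35.6 kPa.
ΔU = 0 (ideal gas, T constant).
W = nRT ln(V₂/V₁) = 0.537×8.314×470×ln(1.98) = 1430 J.
Q = ΔU + W = 1430 J.
State after step 1: P = 35.6 kPa, V = 59.0 L, T = 470 K.
Step 2 — Adiabatic: T₂/T₁ = (P₂/P₁)^((γ−1)/γ) ⇒ T₂ = 470×(3.43)^0.259 = 647 K; V₂ = 23.7 L.
ΔU = nCvΔT = 0.537×23.8×(647−470) = 2260 J.
Q = 0 for an adiabatic process, so W = −ΔU = -2260 J.
Net over both steps: W = -825 J, Q = 1430 J, ΔU = 2260 J.

-825 J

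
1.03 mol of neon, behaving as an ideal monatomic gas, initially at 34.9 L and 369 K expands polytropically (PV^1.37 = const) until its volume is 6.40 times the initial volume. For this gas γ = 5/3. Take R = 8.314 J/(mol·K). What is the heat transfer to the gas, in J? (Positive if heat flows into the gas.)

P₁ = nRT₁/V₁ = 1.03×8.314×369/34.9 = 90.5 kPa.
Polytropic n=1.37: T₂ = T₁(V₁/V₂)^(n−1) = 369×(0.156)^0.37 = 186 K; P₂ = P₁(V₁/V₂)^n = 7.12 kPa.
W = (P₁V₁−P₂V₂)/(n−1) = (90.5×34.9−7.12×223)/0.37 = 4240 J.
ΔU = nCvΔT = 1.03×12.5×(186−369) = -2350 J.
Q = ΔU + W = 1890 J.

1890 J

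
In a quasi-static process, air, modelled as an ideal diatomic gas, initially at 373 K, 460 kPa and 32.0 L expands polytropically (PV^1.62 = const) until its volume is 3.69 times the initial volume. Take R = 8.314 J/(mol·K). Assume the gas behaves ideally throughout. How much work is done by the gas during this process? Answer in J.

13200 J

n = P₁V₁/(RT₁) = 460×32.0/(8.314×373) = 4.75 mol.
Polytropic n=1.62: T₂ = T₁(V₁/V₂)^(n−1) = 373×(0.271)^0.62 = 166 K; P₂ = P₁(V₁/V₂)^n = 55.5 kPa.
W = (P₁V₁−P₂V₂)/(n−1) = (460×32.0−55.5×118)/0.62 = 13200 J.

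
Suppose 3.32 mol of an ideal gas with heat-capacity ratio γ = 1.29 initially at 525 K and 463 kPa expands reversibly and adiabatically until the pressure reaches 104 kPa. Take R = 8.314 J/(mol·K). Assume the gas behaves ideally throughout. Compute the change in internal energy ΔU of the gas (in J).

-14200 J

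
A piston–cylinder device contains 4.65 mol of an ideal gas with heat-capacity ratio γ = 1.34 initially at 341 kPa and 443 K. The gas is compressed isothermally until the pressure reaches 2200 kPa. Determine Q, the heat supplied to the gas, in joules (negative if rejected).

-31900 J

V₁ = nRT₁/P₁ = 4.65×8.314×443/341 = 50.2 L.
Isothermal: T stays 443 K; PV = const ⇒ V₂ = 7.78 L, P₂ = 2200 kPa.
ΔU = 0 (ideal gas, T constant).
W = nRT ln(V₂/V₁) = 4.65×8.314×443×ln(0.155) = -31900 J.
Q = ΔU + W = -31900 J.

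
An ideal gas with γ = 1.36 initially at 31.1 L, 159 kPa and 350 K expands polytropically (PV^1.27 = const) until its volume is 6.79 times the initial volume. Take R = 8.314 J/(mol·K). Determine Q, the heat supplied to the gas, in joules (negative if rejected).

n = P₁V₁/(RT₁) = 159×31.1/(8.314×350) = 1.70 mol.
Polytropic n=1.27: T₂ = T₁(V₁/V₂)^(n−1) = 350×(0.147)^0.27 = 209 K; P₂ = P₁(V₁/V₂)^n = 14.0 kPa.
W = (P₁V₁−P₂V₂)/(n−1) = (159×31.1−14.0×211)/0.27 = 7400 J.
ΔU = nCvΔT = 1.70×23.1×(209−350) = -5550 J.
Q = ΔU + W = 1850 J.

1850 J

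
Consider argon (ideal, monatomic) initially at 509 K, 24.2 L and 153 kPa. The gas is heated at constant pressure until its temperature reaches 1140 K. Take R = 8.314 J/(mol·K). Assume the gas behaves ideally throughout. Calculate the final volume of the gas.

54.2 L

Isobaric: P stays 153 kPa; V/T = const ⇒ T₂ = 1140 K, V₂ = 54.2 L.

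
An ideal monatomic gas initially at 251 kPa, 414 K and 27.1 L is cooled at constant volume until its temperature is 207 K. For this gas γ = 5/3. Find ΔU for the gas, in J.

n = P₁V₁/(RT₁) = 251×27.1/(8.314×414) = 1.98 mol.
Isochoric: V stays 27.1 L; P/T = const ⇒ T₂ = 207 K, P₂ = 126 kPa.
For an ideal gas ΔU = nCvΔT with Cv = (3/2)R = 12.5 J/(mol·K).
ΔU = 1.98×12.5×(207−414) = -5100 J.

-5100 J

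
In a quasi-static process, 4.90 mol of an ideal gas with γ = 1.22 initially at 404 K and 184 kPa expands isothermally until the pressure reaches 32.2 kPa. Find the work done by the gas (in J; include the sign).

28700 J

V₁ = nRT₁/P₁ = 4.90×8.314×404/184 = 89.4 L.
Isothermal: T stays 404 K; PV = const ⇒ V₂ = 511 L, P₂ = 32.2 kPa.
W = nRT ln(V₂/V₁) = 4.90×8.314×404×ln(5.71) = 28700 J.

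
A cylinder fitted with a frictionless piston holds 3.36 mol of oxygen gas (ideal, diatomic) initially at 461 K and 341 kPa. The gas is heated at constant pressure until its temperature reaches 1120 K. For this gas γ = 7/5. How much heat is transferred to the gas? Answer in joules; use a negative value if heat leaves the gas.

64400 J

V₁ = nRT₁/P₁ = 3.36×8.314×461/341 = 37.8 L.
Isobaric: P stays 341 kPa; V/T = const ⇒ T₂ = 1120 K, V₂ = 91.8 L.
W = PΔV = 341×(91.8−37.8) kPa·L = 18400 J.
ΔU = nCvΔT = 3.36×20.8×(1120−461) = 46000 J.
Q = ΔU + W = nCpΔT = 64400 J.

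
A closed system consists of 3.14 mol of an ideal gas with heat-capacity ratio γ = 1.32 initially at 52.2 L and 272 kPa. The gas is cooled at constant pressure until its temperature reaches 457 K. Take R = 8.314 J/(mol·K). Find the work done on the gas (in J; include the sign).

2270 J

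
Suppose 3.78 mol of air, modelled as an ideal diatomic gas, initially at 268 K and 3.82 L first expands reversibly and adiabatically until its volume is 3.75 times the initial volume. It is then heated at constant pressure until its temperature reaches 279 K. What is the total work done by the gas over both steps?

12500 J

P₁ = nRT₁/V₁ = 3.78×8.314×268/3.82 = 2200 kPa.
Step 1 — Adiabatic: TV^(γ−1) = const ⇒ T₂ = 268×(0.267)^0.400 = 158 K; PV^γ = const ⇒ P₂ = 347 kPa.
ΔU = nCvΔT = 3.78×20.8×(158−268) = -8650 J.
Q = 0 for an adiabatic process, so W = −ΔU = 8650 J.
State after step 1: P = 347 kPa, V = 14.3 L, T = 158 K.
Step 2 — Isobaric: P stays 347 kPa; V/T = const ⇒ T₂ = 279 K, V₂ = 25.3 L.
W = PΔV = 347×(25.3−14.3) kPa·L = 3800 J.
ΔU = nCvΔT = 3.78×20.8×(279−158) = 9510 J.
Q = ΔU + W = nCpΔT = 13300 J.
Net over both steps: W = 12500 J, Q = 13300 J, ΔU = 864 J.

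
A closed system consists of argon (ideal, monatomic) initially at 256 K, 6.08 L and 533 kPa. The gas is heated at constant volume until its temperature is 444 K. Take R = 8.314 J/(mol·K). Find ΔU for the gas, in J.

3570 J

n = P₁V₁/(RT₁) = 533×6.08/(8.314×256) = 1.52 mol.
Isochoric: V stays 6.08 L; P/T = const ⇒ T₂ = 444 K, P₂ = 924 kPa.
For an ideal gas ΔU = nCvΔT with Cv = (3/2)R = 12.5 J/(mol·K).
ΔU = 1.52×12.5×(444−256) = 3570 J.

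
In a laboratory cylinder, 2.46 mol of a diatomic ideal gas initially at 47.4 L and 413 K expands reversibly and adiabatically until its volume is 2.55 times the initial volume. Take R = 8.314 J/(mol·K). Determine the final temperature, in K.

284 K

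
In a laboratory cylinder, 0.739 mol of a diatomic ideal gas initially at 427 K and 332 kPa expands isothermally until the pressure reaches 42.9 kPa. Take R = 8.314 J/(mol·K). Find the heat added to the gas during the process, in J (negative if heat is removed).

V₁ = nRT₁/P₁ = 0.739×8.314×427/332 = 7.90 L.
Isothermal: T stays 427 K; PV = const ⇒ V₂ = 61.2 L, P₂ = 42.9 kPa.
ΔU = 0 (ideal gas, T constant).
W = nRT ln(V₂/V₁) = 0.739×8.314×427×ln(7.74) = 5370 J.
Q = ΔU + W = 5370 J.

5370 J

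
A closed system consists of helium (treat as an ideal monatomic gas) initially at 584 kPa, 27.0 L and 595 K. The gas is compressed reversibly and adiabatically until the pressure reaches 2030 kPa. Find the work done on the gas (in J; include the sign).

15300 J

n = P₁V₁/(RT₁) = 584×27.0/(8.314×595) = 3.19 mol.
Adiabatic: T₂/T₁ = (P₂/P₁)^((γ−1)/γ) ⇒ T₂ = 595×(3.48)^0.400 = 979 K; V₂ = 12.8 L.
ΔU = nCvΔT = 3.19×12.5×(979−595) = 15300 J.
Q = 0 for an adiabatic process, so W = −ΔU = -15300 J.
Work done on the gas = −W_by = 15300 J.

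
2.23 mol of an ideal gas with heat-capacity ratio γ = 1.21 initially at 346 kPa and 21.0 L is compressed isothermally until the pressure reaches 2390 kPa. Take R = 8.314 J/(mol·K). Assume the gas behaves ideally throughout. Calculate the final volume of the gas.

3.04 L

T₁ = P₁V₁/(nR) = 346×21.0/(2.23×8.314) = 392 K.
Isothermal: T stays 392 K; PV = const ⇒ V₂ = 3.04 L, P₂ = 2390 kPa.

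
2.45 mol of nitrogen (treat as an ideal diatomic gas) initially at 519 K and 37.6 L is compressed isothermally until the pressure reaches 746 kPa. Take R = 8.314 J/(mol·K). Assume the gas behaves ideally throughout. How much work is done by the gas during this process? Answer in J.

P₁ = nRT₁/V₁ = 2.45×8.314×519/37.6 = 281 kPa.
Isothermal: T stays 519 K; PV = const ⇒ V₂ = 14.2 L, P₂ = 746 kPa.
W = nRT ln(V₂/V₁) = 2.45×8.314×519×ln(0.377) = -10300 J.

-10300 J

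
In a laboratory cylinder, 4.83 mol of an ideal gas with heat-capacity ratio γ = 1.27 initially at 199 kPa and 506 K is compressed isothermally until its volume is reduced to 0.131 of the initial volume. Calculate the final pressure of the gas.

V₁ = nRT₁/P₁ = 4.83×8.314×506/199 = 102 L.
Isothermal: T stays 506 K; PV = const ⇒ V₂ = 13.4 L, P₂ = 1520 kPa.

1520 kPa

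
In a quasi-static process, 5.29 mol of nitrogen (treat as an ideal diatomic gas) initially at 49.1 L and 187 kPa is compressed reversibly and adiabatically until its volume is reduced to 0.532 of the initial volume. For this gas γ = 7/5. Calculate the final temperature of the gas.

269 K

T₁ = P₁V₁/(nR) = 187×49.1/(5.29×8.314) = 209 K.
Adiabatic: TV^(γ−1) = const ⇒ T₂ = 209×(1.88)^0.400 = 269 K; PV^γ = const ⇒ P₂ = 452 kPa.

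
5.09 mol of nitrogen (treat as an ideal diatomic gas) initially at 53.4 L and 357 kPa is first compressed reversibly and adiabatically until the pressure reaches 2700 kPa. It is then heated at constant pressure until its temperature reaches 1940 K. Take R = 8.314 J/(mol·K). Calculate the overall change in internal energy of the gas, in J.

T₁ = P₁V₁/(nR) = 357×53.4/(5.09×8.314) = 450 K.
Step 1 — Adiabatic: T₂/T₁ = (P₂/P₁)^((γ−1)/γ) ⇒ T₂ = 450×(7.56)^0.286 = 803 K; V₂ = 12.6 L.
ΔU = nCvΔT = 5.09×20.8×(803−450) = 37300 J.
Q = 0 for an adiabatic process, so W = −ΔU = -37300 J.
State after step 1: P = 2700 kPa, V = 12.6 L, T = 803 K.
Step 2 — Isobaric: P stays 2700 kPa; V/T = const ⇒ T₂ = 1940 K, V₂ = 30.4 L.
W = PΔV = 2700×(30.4−12.6) kPa·L = 48100 J.
ΔU = nCvΔT = 5.09×20.8×(1940−803) = 120000 J.
Q = ΔU + W = nCpΔT = 168000 J.
Net over both steps: W = 10800 J, Q = 168000 J, ΔU = 158000 J.

158000 J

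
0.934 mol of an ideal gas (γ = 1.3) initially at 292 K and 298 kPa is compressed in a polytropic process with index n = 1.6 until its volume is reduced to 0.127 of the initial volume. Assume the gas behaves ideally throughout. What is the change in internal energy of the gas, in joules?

V₁ = nRT₁/P₁ = 0.934×8.314×292/298 = 7.61 L.
Polytropic n=1.6: T₂ = T₁(V₁/V₂)^(n−1) = 292×(7.87)^0.60 = 1010 K; P₂ = P₁(V₁/V₂)^n = 8090 kPa.
For an ideal gas ΔU = nCvΔT with Cv = R/(γ−1) = 27.7 J/(mol·K).
ΔU = 0.934×27.7×(1010−292) = 18500 J.

18500 J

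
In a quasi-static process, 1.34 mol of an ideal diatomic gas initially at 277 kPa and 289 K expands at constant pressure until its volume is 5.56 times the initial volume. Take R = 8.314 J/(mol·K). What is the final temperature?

V₁ = nRT₁/P₁ = 1.34×8.314×289/277 = 11.6 L.
Isobaric: P stays 277 kPa; V/T = const ⇒ T₂ = 1610 K, V₂ = 64.6 L.

1610 K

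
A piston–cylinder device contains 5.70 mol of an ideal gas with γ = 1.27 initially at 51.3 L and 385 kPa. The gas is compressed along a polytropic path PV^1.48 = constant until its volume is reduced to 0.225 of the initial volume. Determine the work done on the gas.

T₁ = P₁V₁/(nR) = 385×51.3/(5.70×8.314) = 417 K.
Polytropic n=1.48: T₂ = T₁(V₁/V₂)^(n−1) = 417×(4.44)^0.48 = 853 K; P₂ = P₁(V₁/V₂)^n = 3500 kPa.
W = (P₁V₁−P₂V₂)/(n−1) = (385×51.3−3500×11.5)/0.48 = -43000 J.
Work done on the gas = −W_by = 43000 J.

43000 J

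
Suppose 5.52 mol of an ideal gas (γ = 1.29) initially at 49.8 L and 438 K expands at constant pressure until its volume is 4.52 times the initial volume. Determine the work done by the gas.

70800 J

P₁ = nRT₁/V₁ = 5.52×8.314×438/49.8 = 404 kPa.
Isobaric: P stays 404 kPa; V/T = const ⇒ T₂ = 1980 K, V₂ = 225 L.
W = PΔV = 404×(225−49.8) kPa·L = 70800 J.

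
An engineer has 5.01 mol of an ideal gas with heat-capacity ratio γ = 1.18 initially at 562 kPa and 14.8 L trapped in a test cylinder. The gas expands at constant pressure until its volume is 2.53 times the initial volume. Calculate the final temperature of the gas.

505 K

T₁ = P₁V₁/(nR) = 562×14.8/(5.01×8.314) = 200 K.
Isobaric: P stays 562 kPa; V/T = const ⇒ T₂ = 505 K, V₂ = 37.4 L.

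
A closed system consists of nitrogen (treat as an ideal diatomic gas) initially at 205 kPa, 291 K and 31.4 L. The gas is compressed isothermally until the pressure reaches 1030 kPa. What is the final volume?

6.25 L

Isothermal: T stays 291 K; PV = const ⇒ V₂ = 6.25 L, P₂ = 1030 kPa.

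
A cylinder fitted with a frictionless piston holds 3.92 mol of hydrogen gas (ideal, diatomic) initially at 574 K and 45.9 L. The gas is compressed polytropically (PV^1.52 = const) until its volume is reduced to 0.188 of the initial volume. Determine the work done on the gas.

49800 J

P₁ = nRT₁/V₁ = 3.92×8.314×574/45.9 = 408 kPa.
Polytropic n=1.52: T₂ = T₁(V₁/V₂)^(n−1) = 574×(5.32)^0.52 = 1370 K; P₂ = P₁(V₁/V₂)^n = 5170 kPa.
W = (P₁V₁−P₂V₂)/(n−1) = (408×45.9−5170×8.63)/0.52 = -49800 J.
Work done on the gas = −W_by = 49800 J.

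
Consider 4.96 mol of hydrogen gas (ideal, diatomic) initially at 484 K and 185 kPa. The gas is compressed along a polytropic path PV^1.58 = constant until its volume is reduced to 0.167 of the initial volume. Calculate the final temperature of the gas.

1370 K

V₁ = nRT₁/P₁ = 4.96×8.314×484/185 = 108 L.
Polytropic n=1.58: T₂ = T₁(V₁/V₂)^(n−1) = 484×(5.99)^0.58 = 1370 K; P₂ = P₁(V₁/V₂)^n = 3130 kPa.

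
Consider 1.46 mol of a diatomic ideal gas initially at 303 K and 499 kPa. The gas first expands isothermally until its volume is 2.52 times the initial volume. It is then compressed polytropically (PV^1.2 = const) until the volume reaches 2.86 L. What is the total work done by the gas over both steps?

V₁ = nRT₁/P₁ = 1.46×8.314×303/499 = 7.37 L.
Step 1 — Isothermal: T stays 303 K; PV = const ⇒ V₂ = 18.6 L, P₂ = 198 kPa.
ΔU = 0 (ideal gas, T constant).
W = nRT ln(V₂/V₁) = 1.46×8.314×303×ln(2.52) = 3400 J.
Q = ΔU + W = 3400 J.
State after step 1: P = 198 kPa, V = 18.6 L, T = 303 K.
Step 2 — Polytropic n=1.2: T₂ = T₁(V₁/V₂)^(n−1) = 303×(6.49)^0.20 = 441 K; P₂ = P₁(V₁/V₂)^n = 1870 kPa.
W = (P₁V₁−P₂V₂)/(n−1) = (198×18.6−1870×2.86)/0.20 = -8350 J.
ΔU = nCvΔT = 1.46×20.8×(441−303) = 4170 J.
Q = ΔU + W = -4170 J.
Net over both steps: W = -4950 J, Q = -773 J, ΔU = 4170 J.

-4950 J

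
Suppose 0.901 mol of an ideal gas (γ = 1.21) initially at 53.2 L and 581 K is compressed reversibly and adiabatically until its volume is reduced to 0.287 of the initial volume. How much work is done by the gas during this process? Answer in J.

-6210 J

P₁ = nRT₁/V₁ = 0.901×8.314×581/53.2 = 81.8 kPa.
Adiabatic: TV^(γ−1) = const ⇒ T₂ = 581×(3.48)^0.210 = 755 K; PV^γ = const ⇒ P₂ = 370 kPa.
ΔU = nCvΔT = 0.901×39.6×(755−581) = 6210 J.
Q = 0 for an adiabatic process, so W = −ΔU = -6210 J.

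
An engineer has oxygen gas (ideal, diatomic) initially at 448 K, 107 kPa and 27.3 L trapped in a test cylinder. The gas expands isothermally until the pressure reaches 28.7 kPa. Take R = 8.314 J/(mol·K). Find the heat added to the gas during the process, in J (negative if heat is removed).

n = P₁V₁/(RT₁) = 107×27.3/(8.314×448) = 0.784 mol.
Isothermal: T stays 448 K; PV = const ⇒ V₂ = 102 L, P₂ = 28.7 kPa.
ΔU = 0 (ideal gas, T constant).
W = nRT ln(V₂/V₁) = 0.784×8.314×448×ln(3.73) = 3840 J.
Q = ΔU + W = 3840 J.

3840 J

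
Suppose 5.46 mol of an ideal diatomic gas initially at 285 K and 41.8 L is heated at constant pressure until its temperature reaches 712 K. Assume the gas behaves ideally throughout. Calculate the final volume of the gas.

104 L

P₁ = nRT₁/V₁ = 5.46×8.314×285/41.8 = 310 kPa.
Isobaric: P stays 310 kPa; V/T = const ⇒ T₂ = 712 K, V₂ = 104 L.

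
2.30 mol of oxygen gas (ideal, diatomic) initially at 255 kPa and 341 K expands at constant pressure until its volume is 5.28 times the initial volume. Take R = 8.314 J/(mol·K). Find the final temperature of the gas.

1800 K

V₁ = nRT₁/P₁ = 2.30×8.314×341/255 = 25.6 L.
Isobaric: P stays 255 kPa; V/T = const ⇒ T₂ = 1800 K, V₂ = 135 L.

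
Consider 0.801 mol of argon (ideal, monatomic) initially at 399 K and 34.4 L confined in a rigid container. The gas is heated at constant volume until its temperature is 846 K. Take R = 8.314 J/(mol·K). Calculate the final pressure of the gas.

164 kPa

P₁ = nRT₁/V₁ = 0.801×8.314×399/34.4 = 77.2 kPa.
Isochoric: V stays 34.4 L; P/T = const ⇒ T₂ = 846 K, P₂ = 164 kPa.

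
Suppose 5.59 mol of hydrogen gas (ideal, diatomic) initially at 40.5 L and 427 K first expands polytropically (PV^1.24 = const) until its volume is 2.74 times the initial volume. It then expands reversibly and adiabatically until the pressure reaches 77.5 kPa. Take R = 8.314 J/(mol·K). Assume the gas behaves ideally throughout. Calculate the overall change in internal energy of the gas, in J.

P₁ = nRT₁/V₁ = 5.59×8.314×427/40.5 = 490 kPa.
Step 1 — Polytropic n=1.24: T₂ = T₁(V₁/V₂)^(n−1) = 427×(0.365)^0.24 = 335 K; P₂ = P₁(V₁/V₂)^n = 140 kPa.
W = (P₁V₁−P₂V₂)/(n−1) = (490×40.5−140×111)/0.24 = 17800 J.
ΔU = nCvΔT = 5.59×20.8×(335−427) = -10700 J.
Q = ΔU + W = 7110 J.
State after step 1: P = 140 kPa, V = 111 L, T = 335 K.
Step 2 — Adiabatic: T₂/T₁ = (P₂/P₁)^((γ−1)/γ) ⇒ T₂ = 335×(0.552)^0.286 = 283 K; V₂ = 170 L.
ΔU = nCvΔT = 5.59×20.8×(283−335) = -6080 J.
Q = 0 for an adiabatic process, so W = −ΔU = 6080 J.
Net over both steps: W = 23800 J, Q = 7110 J, ΔU = -16700 J.

-16700 J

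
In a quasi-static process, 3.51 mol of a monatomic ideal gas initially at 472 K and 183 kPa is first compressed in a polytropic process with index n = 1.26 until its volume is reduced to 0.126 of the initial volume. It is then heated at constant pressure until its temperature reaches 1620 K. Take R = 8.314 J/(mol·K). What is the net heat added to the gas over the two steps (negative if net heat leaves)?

V₁ = nRT₁/P₁ = 3.51×8.314×472/183 = 75.3 L.
Step 1 — Polytropic n=1.26: T₂ = T₁(V₁/V₂)^(n−1) = 472×(7.94)^0.26 = 809 K; P₂ = P₁(V₁/V₂)^n = 2490 kPa.
W = (P₁V₁−P₂V₂)/(n−1) = (183×75.3−2490×9.48)/0.26 = -37800 J.
ΔU = nCvΔT = 3.51×12.5×(809−472) = 14700 J.
Q = ΔU + W = -23100 J.
State after step 1: P = 2490 kPa, V = 9.48 L, T = 809 K.
Step 2 — Isobaric: P stays 2490 kPa; V/T = const ⇒ T₂ = 1620 K, V₂ = 19.0 L.
W = PΔV = 2490×(19.0−9.48) kPa·L = 23700 J.
ΔU = nCvΔT = 3.51×12.5×(1620−809) = 35500 J.
Q = ΔU + W = nCpΔT = 59200 J.
Net over both steps: W = -14100 J, Q = 36100 J, ΔU = 50300 J.

36100 J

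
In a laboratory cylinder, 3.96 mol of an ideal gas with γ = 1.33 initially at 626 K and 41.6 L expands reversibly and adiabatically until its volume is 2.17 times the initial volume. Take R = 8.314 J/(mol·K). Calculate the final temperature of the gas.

P₁ = nRT₁/V₁ = 3.96×8.314×626/41.6 = 495 kPa.
Adiabatic: TV^(γ−1) = const ⇒ T₂ = 626×(0.461)^0.330 = 485 K; PV^γ = const ⇒ P₂ = 177 kPa.

485 K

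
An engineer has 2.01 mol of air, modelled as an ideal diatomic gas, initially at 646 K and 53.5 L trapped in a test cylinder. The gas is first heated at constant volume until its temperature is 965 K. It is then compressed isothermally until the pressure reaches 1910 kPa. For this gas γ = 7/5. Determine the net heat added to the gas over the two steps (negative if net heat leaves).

P₁ = nRT₁/V₁ = 2.01×8.314×646/53.5 = 202 kPa.
Step 1 — Isochoric: V stays 53.5 L; P/T = const ⇒ T₂ = 965 K, P₂ = 301 kPa.
W = 0 (no volume change).
ΔU = nCvΔT = 2.01×20.8×(965−646) = 13300 J.
Q = ΔU = 13300 J.
State after step 1: P = 301 kPa, V = 53.5 L, T = 965 K.
Step 2 — Isothermal: T stays 965 K; PV = const ⇒ V₂ = 8.44 L, P₂ = 1910 kPa.
ΔU = 0 (ideal gas, T constant).
W = nRT ln(V₂/V₁) = 2.01×8.314×965×ln(0.158) = -29800 J.
Q = ΔU + W = -29800 J.
Net over both steps: W = -29800 J, Q = -16400 J, ΔU = 13300 J.

-16400 J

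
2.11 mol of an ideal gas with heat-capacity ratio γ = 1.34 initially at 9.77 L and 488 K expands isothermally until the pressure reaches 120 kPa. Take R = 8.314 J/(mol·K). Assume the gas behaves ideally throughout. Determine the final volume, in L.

P₁ = nRT₁/V₁ = 2.11×8.314×488/9.77 = 876 kPa.
Isothermal: T stays 488 K; PV = const ⇒ V₂ = 71.3 L, P₂ = 120 kPa.

71.3 L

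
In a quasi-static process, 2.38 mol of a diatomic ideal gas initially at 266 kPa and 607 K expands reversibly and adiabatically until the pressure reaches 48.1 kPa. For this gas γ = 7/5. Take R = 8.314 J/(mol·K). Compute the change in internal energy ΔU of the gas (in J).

V₁ = nRT₁/P₁ = 2.38×8.314×607/266 = 45.2 L.
Adiabatic: T₂/T₁ = (P₂/P₁)^((γ−1)/γ) ⇒ T₂ = 607×(0.181)^0.286 = 372 K; V₂ = 153 L.
For an ideal gas ΔU = nCvΔT with Cv = (5/2)R = 20.8 J/(mol·K).
ΔU = 2.38×20.8×(372−607) = -11600 J.

-11600 J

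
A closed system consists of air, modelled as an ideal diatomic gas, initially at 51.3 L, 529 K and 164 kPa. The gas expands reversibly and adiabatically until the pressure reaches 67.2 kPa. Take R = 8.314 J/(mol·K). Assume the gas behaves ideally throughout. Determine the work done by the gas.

n = P₁V₁/(RT₁) = 164×51.3/(8.314×529) = 1.91 mol.
Adiabatic: T₂/T₁ = (P₂/P₁)^((γ−1)/γ) ⇒ T₂ = 529×(0.410)^0.286 = 410 K; V₂ = 97.0 L.
ΔU = nCvΔT = 1.91×20.8×(410−529) = -4730 J.
Q = 0 for an adiabatic process, so W = −ΔU = 4730 J.

4730 J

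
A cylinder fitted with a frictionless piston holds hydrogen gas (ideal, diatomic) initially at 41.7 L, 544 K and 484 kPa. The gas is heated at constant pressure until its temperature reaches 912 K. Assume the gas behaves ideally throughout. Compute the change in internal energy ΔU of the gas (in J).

n = P₁V₁/(RT₁) = 484×41.7/(8.314×544) = 4.46 mol.
Isobaric: P stays 484 kPa; V/T = const ⇒ T₂ = 912 K, V₂ = 69.9 L.
For an ideal gas ΔU = nCvΔT with Cv = (5/2)R = 20.8 J/(mol·K).
ΔU = 4.46×20.8×(912−544) = 34100 J.

34100 J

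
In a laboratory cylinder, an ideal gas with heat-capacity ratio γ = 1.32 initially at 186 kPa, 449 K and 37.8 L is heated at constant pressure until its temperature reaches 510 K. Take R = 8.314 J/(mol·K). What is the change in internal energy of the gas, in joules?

2980 J

n = P₁V₁/(RT₁) = 186×37.8/(8.314×449) = 1.88 mol.
Isobaric: P stays 186 kPa; V/T = const ⇒ T₂ = 510 K, V₂ = 42.9 L.
For an ideal gas ΔU = nCvΔT with Cv = R/(γ−1) = 26.0 J/(mol·K).
ΔU = 1.88×26.0×(510−449) = 2980 J.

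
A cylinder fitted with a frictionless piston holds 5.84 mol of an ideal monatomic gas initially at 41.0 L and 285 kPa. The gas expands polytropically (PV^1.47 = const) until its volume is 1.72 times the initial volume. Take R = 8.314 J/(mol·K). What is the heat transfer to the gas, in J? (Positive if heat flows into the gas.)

1650 J

T₁ = P₁V₁/(nR) = 285×41.0/(5.84×8.314) = 241 K.
Polytropic n=1.47: T₂ = T₁(V₁/V₂)^(n−1) = 241×(0.581)^0.47 = 187 K; P₂ = P₁(V₁/V₂)^n = 128 kPa.
W = (P₁V₁−P₂V₂)/(n−1) = (285×41.0−128×70.5)/0.47 = 5590 J.
ΔU = nCvΔT = 5.84×12.5×(187−241) = -3940 J.
Q = ΔU + W = 1650 J.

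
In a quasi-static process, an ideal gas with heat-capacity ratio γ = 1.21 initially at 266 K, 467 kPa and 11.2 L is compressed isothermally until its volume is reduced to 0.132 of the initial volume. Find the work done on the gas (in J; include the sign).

10600 J

n = P₁V₁/(RT₁) = 467×11.2/(8.314×266) = 2.37 mol.
Isothermal: T stays 266 K; PV = const ⇒ V₂ = 1.48 L, P₂ = 3540 kPa.
W = nRT ln(V₂/V₁) = 2.37×8.314×266×ln(0.132) = -10600 J.
Work done on the gas = −W_by = 10600 J.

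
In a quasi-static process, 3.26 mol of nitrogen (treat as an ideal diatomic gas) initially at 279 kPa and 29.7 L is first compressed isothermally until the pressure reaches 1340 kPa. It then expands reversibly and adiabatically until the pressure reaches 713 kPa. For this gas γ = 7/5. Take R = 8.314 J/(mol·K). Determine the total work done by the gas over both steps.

-9590 J

T₁ = P₁V₁/(nR) = 279×29.7/(3.26×8.314) = 306 K.
Step 1 — Isothermal: T stays 306 K; PV = const ⇒ V₂ = 6.18 L, P₂ = 1340 kPa.
ΔU = 0 (ideal gas, T constant).
W = nRT ln(V₂/V₁) = 3.26×8.314×306×ln(0.208) = -13000 J.
Q = ΔU + W = -13000 J.
State after step 1: P = 1340 kPa, V = 6.18 L, T = 306 K.
Step 2 — Adiabatic: T₂/T₁ = (P₂/P₁)^((γ−1)/γ) ⇒ T₂ = 306×(0.532)^0.286 = 255 K; V₂ = 9.70 L.
ΔU = nCvΔT = 3.26×20.8×(255−306) = -3420 J.
Q = 0 for an adiabatic process, so W = −ΔU = 3420 J.
Net over both steps: W = -9590 J, Q = -13000 J, ΔU = -3420 J.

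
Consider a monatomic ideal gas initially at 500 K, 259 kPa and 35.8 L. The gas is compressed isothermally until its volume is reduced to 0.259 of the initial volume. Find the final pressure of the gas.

1000 kPa

Isothermal: T stays 500 K; PV = const ⇒ V₂ = 9.27 L, P₂ = 1000 kPa.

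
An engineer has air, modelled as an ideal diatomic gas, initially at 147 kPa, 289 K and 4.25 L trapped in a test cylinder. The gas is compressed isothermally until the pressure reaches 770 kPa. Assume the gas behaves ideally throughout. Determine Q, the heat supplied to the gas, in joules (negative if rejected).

-1030 J

n = P₁V₁/(RT₁) = 147×4.25/(8.314×289) = 0.260 mol.
Isothermal: T stays 289 K; PV = const ⇒ V₂ = 0.811 L, P₂ = 770 kPa.
ΔU = 0 (ideal gas, T constant).
W = nRT ln(V₂/V₁) = 0.260×8.314×289×ln(0.191) = -1030 J.
Q = ΔU + W = -1030 J.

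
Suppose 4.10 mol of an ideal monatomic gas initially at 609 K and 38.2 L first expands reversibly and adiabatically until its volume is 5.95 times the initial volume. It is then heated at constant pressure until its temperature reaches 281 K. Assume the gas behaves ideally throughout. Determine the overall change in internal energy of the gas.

P₁ = nRT₁/V₁ = 4.10×8.314×609/38.2 = 543 kPa.
Step 1 — Adiabatic: TV^(γ−1) = const ⇒ T₂ = 609×(0.168)^0.667 = 185 K; PV^γ = const ⇒ P₂ = 27.8 kPa.
ΔU = nCvΔT = 4.10×12.5×(185−609) = -21700 J.
Q = 0 for an adiabatic process, so W = −ΔU = 21700 J.
State after step 1: P = 27.8 kPa, V = 227 L, T = 185 K.
Step 2 — Isobaric: P stays 27.8 kPa; V/T = const ⇒ T₂ = 281 K, V₂ = 344 L.
W = PΔV = 27.8×(344−227) kPa·L = 3260 J.
ΔU = nCvΔT = 4.10×12.5×(281−185) = 4880 J.
Q = ΔU + W = nCpΔT = 8140 J.
Net over both steps: W = 24900 J, Q = 8140 J, ΔU = -16800 J.

-16800 J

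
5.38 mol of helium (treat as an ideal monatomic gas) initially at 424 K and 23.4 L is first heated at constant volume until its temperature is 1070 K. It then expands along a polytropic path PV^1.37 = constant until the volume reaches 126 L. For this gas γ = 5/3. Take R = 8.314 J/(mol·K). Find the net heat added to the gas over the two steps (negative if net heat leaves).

P₁ = nRT₁/V₁ = 5.38×8.314×424/23.4 = 810 kPa.
Step 1 — Isochoric: V stays 23.4 L; P/T = const ⇒ T₂ = 1070 K, P₂ = 2050 kPa.
W = 0 (no volume change).
ΔU = nCvΔT = 5.38×12.5×(1070−424) = 43300 J.
Q = ΔU = 43300 J.
State after step 1: P = 2050 kPa, V = 23.4 L, T = 1070 K.
Step 2 — Polytropic n=1.37: T₂ = T₁(V₁/V₂)^(n−1) = 1070×(0.186)^0.37 = 574 K; P₂ = P₁(V₁/V₂)^n = 204 kPa.
W = (P₁V₁−P₂V₂)/(n−1) = (2050×23.4−204×126)/0.37 = 60000 J.
ΔU = nCvΔT = 5.38×12.5×(574−1070) = -33300 J.
Q = ΔU + W = 26700 J.
Net over both steps: W = 60000 J, Q = 70000 J, ΔU = 10100 J.

70000 J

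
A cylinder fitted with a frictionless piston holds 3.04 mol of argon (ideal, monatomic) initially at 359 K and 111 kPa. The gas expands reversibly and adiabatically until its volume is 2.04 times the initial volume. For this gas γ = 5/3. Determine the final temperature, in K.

V₁ = nRT₁/P₁ = 3.04×8.314×359/111 = 81.7 L.
Adiabatic: TV^(γ−1) = const ⇒ T₂ = 359×(0.490)^0.667 = 223 K; PV^γ = const ⇒ P₂ = 33.8 kPa.

223 K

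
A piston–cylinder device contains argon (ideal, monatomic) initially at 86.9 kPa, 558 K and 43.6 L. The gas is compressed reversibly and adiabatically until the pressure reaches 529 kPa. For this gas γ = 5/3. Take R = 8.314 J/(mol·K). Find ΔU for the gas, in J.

6020 J

n = P₁V₁/(RT₁) = 86.9×43.6/(8.314×558) = 0.817 mol.
Adiabatic: T₂/T₁ = (P₂/P₁)^((γ−1)/γ) ⇒ T₂ = 558×(6.09)^0.400 = 1150 K; V₂ = 14.8 L.
For an ideal gas ΔU = nCvΔT with Cv = (3/2)R = 12.5 J/(mol·K).
ΔU = 0.817×12.5×(1150−558) = 6020 J.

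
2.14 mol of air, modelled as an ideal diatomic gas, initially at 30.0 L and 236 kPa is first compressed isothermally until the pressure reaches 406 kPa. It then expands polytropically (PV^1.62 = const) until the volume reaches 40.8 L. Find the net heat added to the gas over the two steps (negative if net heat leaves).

-6410 J

T₁ = P₁V₁/(nR) = 236×30.0/(2.14×8.314) = 398 K.
Step 1 — Isothermal: T stays 398 K; PV = const ⇒ V₂ = 17.4 L, P₂ = 406 kPa.
ΔU = 0 (ideal gas, T constant).
W = nRT ln(V₂/V₁) = 2.14×8.314×398×ln(0.581) = -3840 J.
Q = ΔU + W = -3840 J.
State after step 1: P = 406 kPa, V = 17.4 L, T = 398 K.
Step 2 — Polytropic n=1.62: T₂ = T₁(V₁/V₂)^(n−1) = 398×(0.427)^0.62 = 235 K; P₂ = P₁(V₁/V₂)^n = 102 kPa.
W = (P₁V₁−P₂V₂)/(n−1) = (406×17.4−102×40.8)/0.62 = 4680 J.
ΔU = nCvΔT = 2.14×20.8×(235−398) = -7250 J.
Q = ΔU + W = -2570 J.
Net over both steps: W = 837 J, Q = -6410 J, ΔU = -7250 J.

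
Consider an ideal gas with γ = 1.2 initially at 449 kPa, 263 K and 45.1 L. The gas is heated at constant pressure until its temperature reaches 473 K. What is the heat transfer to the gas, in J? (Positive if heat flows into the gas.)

n = P₁V₁/(RT₁) = 449×45.1/(8.314×263) = 9.26 mol.
Isobaric: P stays 449 kPa; V/T = const ⇒ T₂ = 473 K, V₂ = 81.1 L.
W = PΔV = 449×(81.1−45.1) kPa·L = 16200 J.
ΔU = nCvΔT = 9.26×41.6×(473−263) = 80800 J.
Q = ΔU + W = nCpΔT = 97000 J.

97000 J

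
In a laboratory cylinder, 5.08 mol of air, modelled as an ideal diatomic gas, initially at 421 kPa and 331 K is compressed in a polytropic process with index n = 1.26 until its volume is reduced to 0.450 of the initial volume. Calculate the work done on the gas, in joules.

V₁ = nRT₁/P₁ = 5.08×8.314×331/421 = 33.2 L.
Polytropic n=1.26: T₂ = T₁(V₁/V₂)^(n−1) = 331×(2.22)^0.26 = 407 K; P₂ = P₁(V₁/V₂)^n = 1150 kPa.
W = (P₁V₁−P₂V₂)/(n−1) = (421×33.2−1150×14.9)/0.26 = -12400 J.
Work done on the gas = −W_by = 12400 J.

12400 J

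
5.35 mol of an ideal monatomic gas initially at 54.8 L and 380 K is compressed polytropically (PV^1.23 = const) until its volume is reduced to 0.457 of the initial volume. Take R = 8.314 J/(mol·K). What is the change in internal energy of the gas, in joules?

5000 J

P₁ = nRT₁/V₁ = 5.35×8.314×380/54.8 = 308 kPa.
Polytropic n=1.23: T₂ = T₁(V₁/V₂)^(n−1) = 380×(2.19)^0.23 = 455 K; P₂ = P₁(V₁/V₂)^n = 808 kPa.
For an ideal gas ΔU = nCvΔT with Cv = (3/2)R = 12.5 J/(mol·K).
ΔU = 5.35×12.5×(455−380) = 5000 J.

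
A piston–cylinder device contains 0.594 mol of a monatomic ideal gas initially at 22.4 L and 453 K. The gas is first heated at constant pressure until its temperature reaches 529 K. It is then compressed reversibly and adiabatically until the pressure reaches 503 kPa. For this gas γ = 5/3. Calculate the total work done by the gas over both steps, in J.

-3190 J

P₁ = nRT₁/V₁ = 0.594×8.314×453/22.4 = 99.9 kPa.
Step 1 — Isobaric: P stays 99.9 kPa; V/T = const ⇒ T₂ = 529 K, V₂ = 26.2 L.
W = PΔV = 99.9×(26.2−22.4) kPa·L = 375 J.
ΔU = nCvΔT = 0.594×12.5×(529−453) = 563 J.
Q = ΔU + W = nCpΔT = 938 J.
State after step 1: P = 99.9 kPa, V = 26.2 L, T = 529 K.
Step 2 — Adiabatic: T₂/T₁ = (P₂/P₁)^((γ−1)/γ) ⇒ T₂ = 529×(5.04)^0.400 = 1010 K; V₂ = 9.92 L.
ΔU = nCvΔT = 0.594×12.5×(1010−529) = 3560 J.
Q = 0 for an adiabatic process, so W = −ΔU = -3560 J.
Net over both steps: W = -3190 J, Q = 938 J, ΔU = 4130 J.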